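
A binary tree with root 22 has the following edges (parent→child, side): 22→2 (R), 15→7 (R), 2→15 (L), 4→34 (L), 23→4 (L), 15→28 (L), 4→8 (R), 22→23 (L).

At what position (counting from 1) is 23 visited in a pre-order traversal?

2

Pre-order visits the node, then its left subtree, then its right subtree.
Visit 22.
At 22: go left to 23.
  Visit 23.
  At 23: go left to 4.
    Visit 4.
    At 4: go left to 34.
      34 is a leaf — visit 34.
    At 4: go right to 8.
      8 is a leaf — visit 8.
  At 23: no right child.
At 22: go right to 2.
  Visit 2.
  At 2: go left to 15.
    Visit 15.
    At 15: go left to 28.
      28 is a leaf — visit 28.
    At 15: go right to 7.
      7 is a leaf — visit 7.
  At 2: no right child.
Full pre-order sequence: 22, 23, 4, 34, 8, 2, 15, 28, 7.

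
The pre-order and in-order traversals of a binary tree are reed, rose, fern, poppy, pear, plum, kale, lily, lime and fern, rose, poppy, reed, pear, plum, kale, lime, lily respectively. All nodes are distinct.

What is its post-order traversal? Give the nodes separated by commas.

fern, poppy, rose, lime, lily, kale, plum, pear, reed

The first element of pre-order is the root; it splits in-order into left and right subtrees.
Root reed: left subtree has 3 nodes {fern, rose, poppy}, right has 5 {pear, plum, kale, lime, lily}.
  Root rose: left subtree has 1 node {fern}, right has 1 {poppy}.
  Root pear: left subtree has 0 nodes { }, right has 4 {plum, kale, lime, lily}.
    Root plum: left subtree has 0 nodes { }, right has 3 {kale, lime, lily}.
      Root kale: left subtree has 0 nodes { }, right has 2 {lime, lily}.
        Root lily: left subtree has 1 node {lime}, right has 0 { }.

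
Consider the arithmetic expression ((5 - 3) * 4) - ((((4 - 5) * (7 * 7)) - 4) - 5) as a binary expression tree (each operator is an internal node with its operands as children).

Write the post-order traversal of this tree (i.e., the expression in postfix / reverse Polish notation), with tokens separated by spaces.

5 3 - 4 * 4 5 - 7 7 * * 4 - 5 - -

Post-order on an expression tree gives postfix notation: for each operator, emit left operand, right operand, then the operator.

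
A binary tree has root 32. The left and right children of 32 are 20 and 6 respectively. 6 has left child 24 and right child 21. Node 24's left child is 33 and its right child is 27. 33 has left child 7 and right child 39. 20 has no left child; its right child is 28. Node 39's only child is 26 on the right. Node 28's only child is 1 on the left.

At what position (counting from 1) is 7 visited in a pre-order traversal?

Pre-order visits the node, then its left subtree, then its right subtree.
Visit 32.
At 32: go left to 20.
  Visit 20.
  At 20: no left child.
  At 20: go right to 28.
    Visit 28.
    At 28: go left to 1.
      1 is a leaf — visit 1.
    At 28: no right child.
At 32: go right to 6.
  Visit 6.
  At 6: go left to 24.
    Visit 24.
    At 24: go left to 33.
      Visit 33.
      At 33: go left to 7.
        7 is a leaf — visit 7.
      At 33: go right to 39.
        Visit 39.
        At 39: no left child.
        At 39: go right to 26.
          26 is a leaf — visit 26.
    At 24: go right to 27.
      27 is a leaf — visit 27.
  At 6: go right to 21.
    21 is a leaf — visit 21.
Full pre-order sequence: 32, 20, 28, 1, 6, 24, 33, 7, 39, 26, 27, 21.

8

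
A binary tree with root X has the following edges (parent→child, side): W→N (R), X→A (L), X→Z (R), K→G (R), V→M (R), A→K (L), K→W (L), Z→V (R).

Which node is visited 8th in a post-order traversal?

Post-order visits the left subtree, then the right subtree, then the node.
At X: go left to A.
  At A: go left to K.
    At K: go left to W.
      At W: no left child.
      At W: go right to N.
        N is a leaf — visit N.
      Visit W.
    At K: go right to G.
      G is a leaf — visit G.
    Visit K.
  At A: no right child.
  Visit A.
At X: go right to Z.
  At Z: no left child.
  At Z: go right to V.
    At V: no left child.
    At V: go right to M.
      M is a leaf — visit M.
    Visit V.
  Visit Z.
Visit X.
Full post-order sequence: N, W, G, K, A, M, V, Z, X.

Z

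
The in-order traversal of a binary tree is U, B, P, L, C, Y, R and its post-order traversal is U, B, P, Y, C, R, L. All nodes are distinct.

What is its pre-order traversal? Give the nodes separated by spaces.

The last element of post-order is the root; it splits in-order into left and right subtrees.
Root L: left subtree has 3 nodes {U, B, P}, right has 3 {C, Y, R}.
  Root P: left subtree has 2 nodes {U, B}, right has 0 { }.
    Root B: left subtree has 1 node {U}, right has 0 { }.
  Root R: left subtree has 2 nodes {C, Y}, right has 0 { }.
    Root C: left subtree has 0 nodes { }, right has 1 {Y}.

L P B U R C Y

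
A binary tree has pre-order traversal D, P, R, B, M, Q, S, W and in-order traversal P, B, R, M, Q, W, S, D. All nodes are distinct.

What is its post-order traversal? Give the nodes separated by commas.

The first element of pre-order is the root; it splits in-order into left and right subtrees.
Root D: left subtree has 7 nodes {P, B, R, M, Q, W, S}, right has 0 { }.
  Root P: left subtree has 0 nodes { }, right has 6 {B, R, M, Q, W, S}.
    Root R: left subtree has 1 node {B}, right has 4 {M, Q, W, S}.
      Root M: left subtree has 0 nodes { }, right has 3 {Q, W, S}.
        Root Q: left subtree has 0 nodes { }, right has 2 {W, S}.
          Root S: left subtree has 1 node {W}, right has 0 { }.

B, W, S, Q, M, R, P, D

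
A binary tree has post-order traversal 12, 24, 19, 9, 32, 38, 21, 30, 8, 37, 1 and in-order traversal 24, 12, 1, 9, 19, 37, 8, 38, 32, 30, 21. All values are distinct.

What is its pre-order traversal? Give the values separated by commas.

1, 24, 12, 37, 9, 19, 8, 30, 38, 32, 21

The last element of post-order is the root; it splits in-order into left and right subtrees.
Root 1: left subtree has 2 nodes {24, 12}, right has 8 {9, 19, 37, 8, 38, 32, 30, 21}.
  Root 24: left subtree has 0 nodes { }, right has 1 {12}.
  Root 37: left subtree has 2 nodes {9, 19}, right has 5 {8, 38, 32, 30, 21}.
    Root 9: left subtree has 0 nodes { }, right has 1 {19}.
    Root 8: left subtree has 0 nodes { }, right has 4 {38, 32, 30, 21}.
      Root 30: left subtree has 2 nodes {38, 32}, right has 1 {21}.
        Root 38: left subtree has 0 nodes { }, right has 1 {32}.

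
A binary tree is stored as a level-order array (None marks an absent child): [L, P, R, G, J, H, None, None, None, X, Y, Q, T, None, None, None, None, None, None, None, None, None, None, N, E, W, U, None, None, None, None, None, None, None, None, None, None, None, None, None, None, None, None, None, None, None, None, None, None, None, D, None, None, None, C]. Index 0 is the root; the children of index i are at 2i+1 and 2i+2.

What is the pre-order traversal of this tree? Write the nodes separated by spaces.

Pre-order visits the node, then its left subtree, then its right subtree.
Visit L.
At L: go left to P.
  Visit P.
  At P: go left to G.
    G is a leaf — visit G.
  At P: go right to J.
    Visit J.
    At J: go left to X.
      X is a leaf — visit X.
    At J: go right to Y.
      Y is a leaf — visit Y.
At L: go right to R.
  Visit R.
  At R: go left to H.
    Visit H.
    At H: go left to Q.
      Visit Q.
      At Q: go left to N.
        N is a leaf — visit N.
      At Q: go right to E.
        Visit E.
        At E: no left child.
        At E: go right to D.
          D is a leaf — visit D.
    At H: go right to T.
      Visit T.
      At T: go left to W.
        W is a leaf — visit W.
      At T: go right to U.
        Visit U.
        At U: no left child.
        At U: go right to C.
          C is a leaf — visit C.
  At R: no right child.

L P G J X Y R H Q N E D T W U C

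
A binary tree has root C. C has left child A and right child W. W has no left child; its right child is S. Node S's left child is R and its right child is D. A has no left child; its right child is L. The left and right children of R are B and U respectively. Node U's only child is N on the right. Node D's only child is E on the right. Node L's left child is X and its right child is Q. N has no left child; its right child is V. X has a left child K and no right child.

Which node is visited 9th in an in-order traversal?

In-order visits the left subtree, then the node, then the right subtree.
At C: go left to A.
  At A: no left child.
  Visit A.
  At A: go right to L.
    At L: go left to X.
      At X: go left to K.
        K is a leaf — visit K.
      Visit X.
      At X: no right child.
    Visit L.
    At L: go right to Q.
      Q is a leaf — visit Q.
Visit C.
At C: go right to W.
  At W: no left child.
  Visit W.
  At W: go right to S.
    At S: go left to R.
      At R: go left to B.
        B is a leaf — visit B.
      Visit R.
      At R: go right to U.
        At U: no left child.
        Visit U.
        At U: go right to N.
          At N: no left child.
          Visit N.
          At N: go right to V.
            V is a leaf — visit V.
    Visit S.
    At S: go right to D.
      At D: no left child.
      Visit D.
      At D: go right to E.
        E is a leaf — visit E.
Full in-order sequence: A, K, X, L, Q, C, W, B, R, U, N, V, S, D, E.

R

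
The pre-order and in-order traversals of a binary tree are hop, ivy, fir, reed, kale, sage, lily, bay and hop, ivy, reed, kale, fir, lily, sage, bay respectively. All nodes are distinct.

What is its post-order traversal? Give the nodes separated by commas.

The first element of pre-order is the root; it splits in-order into left and right subtrees.
Root hop: left subtree has 0 nodes { }, right has 7 {ivy, reed, kale, fir, lily, sage, bay}.
  Root ivy: left subtree has 0 nodes { }, right has 6 {reed, kale, fir, lily, sage, bay}.
    Root fir: left subtree has 2 nodes {reed, kale}, right has 3 {lily, sage, bay}.
      Root reed: left subtree has 0 nodes { }, right has 1 {kale}.
      Root sage: left subtree has 1 node {lily}, right has 1 {bay}.

kale, reed, lily, bay, sage, fir, ivy, hop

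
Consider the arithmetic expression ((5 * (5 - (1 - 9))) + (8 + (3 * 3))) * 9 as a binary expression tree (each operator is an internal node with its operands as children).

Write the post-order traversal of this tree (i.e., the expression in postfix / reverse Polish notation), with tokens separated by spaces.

Post-order on an expression tree gives postfix notation: for each operator, emit left operand, right operand, then the operator.

5 5 1 9 - - * 8 3 3 * + + 9 *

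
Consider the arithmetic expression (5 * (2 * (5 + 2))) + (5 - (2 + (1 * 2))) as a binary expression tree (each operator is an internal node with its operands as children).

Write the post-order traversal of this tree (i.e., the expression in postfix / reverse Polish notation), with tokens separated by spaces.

5 2 5 2 + * * 5 2 1 2 * + - +

Post-order on an expression tree gives postfix notation: for each operator, emit left operand, right operand, then the operator.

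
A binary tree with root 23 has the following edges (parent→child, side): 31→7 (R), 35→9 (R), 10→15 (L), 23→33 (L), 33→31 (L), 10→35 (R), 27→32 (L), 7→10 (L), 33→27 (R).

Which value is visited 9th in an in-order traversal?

27

In-order visits the left subtree, then the node, then the right subtree.
At 23: go left to 33.
  At 33: go left to 31.
    At 31: no left child.
    Visit 31.
    At 31: go right to 7.
      At 7: go left to 10.
        At 10: go left to 15.
          15 is a leaf — visit 15.
        Visit 10.
        At 10: go right to 35.
          At 35: no left child.
          Visit 35.
          At 35: go right to 9.
            9 is a leaf — visit 9.
      Visit 7.
      At 7: no right child.
  Visit 33.
  At 33: go right to 27.
    At 27: go left to 32.
      32 is a leaf — visit 32.
    Visit 27.
    At 27: no right child.
Visit 23.
At 23: no right child.
Full in-order sequence: 31, 15, 10, 35, 9, 7, 33, 32, 27, 23.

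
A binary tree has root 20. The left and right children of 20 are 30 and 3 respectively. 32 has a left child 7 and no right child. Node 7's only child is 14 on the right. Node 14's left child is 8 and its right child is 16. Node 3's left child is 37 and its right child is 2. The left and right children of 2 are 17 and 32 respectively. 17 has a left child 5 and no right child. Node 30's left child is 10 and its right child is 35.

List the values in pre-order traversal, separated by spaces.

Pre-order visits the node, then its left subtree, then its right subtree.
Visit 20.
At 20: go left to 30.
  Visit 30.
  At 30: go left to 10.
    10 is a leaf — visit 10.
  At 30: go right to 35.
    35 is a leaf — visit 35.
At 20: go right to 3.
  Visit 3.
  At 3: go left to 37.
    37 is a leaf — visit 37.
  At 3: go right to 2.
    Visit 2.
    At 2: go left to 17.
      Visit 17.
      At 17: go left to 5.
        5 is a leaf — visit 5.
      At 17: no right child.
    At 2: go right to 32.
      Visit 32.
      At 32: go left to 7.
        Visit 7.
        At 7: no left child.
        At 7: go right to 14.
          Visit 14.
          At 14: go left to 8.
            8 is a leaf — visit 8.
          At 14: go right to 16.
            16 is a leaf — visit 16.
      At 32: no right child.

20 30 10 35 3 37 2 17 5 32 7 14 8 16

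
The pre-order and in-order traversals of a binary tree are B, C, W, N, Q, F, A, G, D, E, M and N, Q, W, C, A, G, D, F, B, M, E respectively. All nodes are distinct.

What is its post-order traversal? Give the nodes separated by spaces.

Q N W D G A F C M E B

The first element of pre-order is the root; it splits in-order into left and right subtrees.
Root B: left subtree has 8 nodes {N, Q, W, C, A, G, D, F}, right has 2 {M, E}.
  Root C: left subtree has 3 nodes {N, Q, W}, right has 4 {A, G, D, F}.
    Root W: left subtree has 2 nodes {N, Q}, right has 0 { }.
      Root N: left subtree has 0 nodes { }, right has 1 {Q}.
    Root F: left subtree has 3 nodes {A, G, D}, right has 0 { }.
      Root A: left subtree has 0 nodes { }, right has 2 {G, D}.
        Root G: left subtree has 0 nodes { }, right has 1 {D}.
  Root E: left subtree has 1 node {M}, right has 0 { }.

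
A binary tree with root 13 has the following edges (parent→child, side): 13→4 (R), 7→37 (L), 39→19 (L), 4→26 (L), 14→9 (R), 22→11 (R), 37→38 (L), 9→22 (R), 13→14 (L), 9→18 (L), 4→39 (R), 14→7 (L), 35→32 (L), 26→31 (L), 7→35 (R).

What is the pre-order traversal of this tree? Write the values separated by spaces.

Pre-order visits the node, then its left subtree, then its right subtree.
Visit 13.
At 13: go left to 14.
  Visit 14.
  At 14: go left to 7.
    Visit 7.
    At 7: go left to 37.
      Visit 37.
      At 37: go left to 38.
        38 is a leaf — visit 38.
      At 37: no right child.
    At 7: go right to 35.
      Visit 35.
      At 35: go left to 32.
        32 is a leaf — visit 32.
      At 35: no right child.
  At 14: go right to 9.
    Visit 9.
    At 9: go left to 18.
      18 is a leaf — visit 18.
    At 9: go right to 22.
      Visit 22.
      At 22: no left child.
      At 22: go right to 11.
        11 is a leaf — visit 11.
At 13: go right to 4.
  Visit 4.
  At 4: go left to 26.
    Visit 26.
    At 26: go left to 31.
      31 is a leaf — visit 31.
    At 26: no right child.
  At 4: go right to 39.
    Visit 39.
    At 39: go left to 19.
      19 is a leaf — visit 19.
    At 39: no right child.

13 14 7 37 38 35 32 9 18 22 11 4 26 31 39 19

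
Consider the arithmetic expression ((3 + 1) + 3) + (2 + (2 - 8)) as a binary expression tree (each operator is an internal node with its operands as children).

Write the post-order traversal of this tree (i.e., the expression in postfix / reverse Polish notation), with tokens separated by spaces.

3 1 + 3 + 2 2 8 - + +

Post-order on an expression tree gives postfix notation: for each operator, emit left operand, right operand, then the operator.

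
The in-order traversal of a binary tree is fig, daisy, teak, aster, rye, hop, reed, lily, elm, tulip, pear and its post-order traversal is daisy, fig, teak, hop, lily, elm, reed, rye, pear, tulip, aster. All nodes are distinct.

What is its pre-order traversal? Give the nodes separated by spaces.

aster teak fig daisy tulip rye reed hop elm lily pear

The last element of post-order is the root; it splits in-order into left and right subtrees.
Root aster: left subtree has 3 nodes {fig, daisy, teak}, right has 7 {rye, hop, reed, lily, elm, tulip, pear}.
  Root teak: left subtree has 2 nodes {fig, daisy}, right has 0 { }.
    Root fig: left subtree has 0 nodes { }, right has 1 {daisy}.
  Root tulip: left subtree has 5 nodes {rye, hop, reed, lily, elm}, right has 1 {pear}.
    Root rye: left subtree has 0 nodes { }, right has 4 {hop, reed, lily, elm}.
      Root reed: left subtree has 1 node {hop}, right has 2 {lily, elm}.
        Root elm: left subtree has 1 node {lily}, right has 0 { }.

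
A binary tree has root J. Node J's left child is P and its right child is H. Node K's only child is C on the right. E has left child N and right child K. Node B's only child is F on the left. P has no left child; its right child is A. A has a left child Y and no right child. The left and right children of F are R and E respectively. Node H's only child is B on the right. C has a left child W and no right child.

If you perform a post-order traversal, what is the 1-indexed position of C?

7

Post-order visits the left subtree, then the right subtree, then the node.
At J: go left to P.
  At P: no left child.
  At P: go right to A.
    At A: go left to Y.
      Y is a leaf — visit Y.
    At A: no right child.
    Visit A.
  Visit P.
At J: go right to H.
  At H: no left child.
  At H: go right to B.
    At B: go left to F.
      At F: go left to R.
        R is a leaf — visit R.
      At F: go right to E.
        At E: go left to N.
          N is a leaf — visit N.
        At E: go right to K.
          At K: no left child.
          At K: go right to C.
            At C: go left to W.
              W is a leaf — visit W.
            At C: no right child.
            Visit C.
          Visit K.
        Visit E.
      Visit F.
    At B: no right child.
    Visit B.
  Visit H.
Visit J.
Full post-order sequence: Y, A, P, R, N, W, C, K, E, F, B, H, J.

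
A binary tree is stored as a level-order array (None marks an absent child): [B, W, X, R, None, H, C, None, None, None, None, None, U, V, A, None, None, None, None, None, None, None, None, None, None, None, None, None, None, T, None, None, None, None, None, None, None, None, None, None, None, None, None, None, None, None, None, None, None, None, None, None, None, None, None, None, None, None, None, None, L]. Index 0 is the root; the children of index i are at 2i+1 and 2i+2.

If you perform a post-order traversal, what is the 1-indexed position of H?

Post-order visits the left subtree, then the right subtree, then the node.
At B: go left to W.
  At W: go left to R.
    R is a leaf — visit R.
  At W: no right child.
  Visit W.
At B: go right to X.
  At X: go left to H.
    At H: no left child.
    At H: go right to U.
      U is a leaf — visit U.
    Visit H.
  At X: go right to C.
    At C: go left to V.
      V is a leaf — visit V.
    At C: go right to A.
      At A: go left to T.
        At T: no left child.
        At T: go right to L.
          L is a leaf — visit L.
        Visit T.
      At A: no right child.
      Visit A.
    Visit C.
  Visit X.
Visit B.
Full post-order sequence: R, W, U, H, V, L, T, A, C, X, B.

4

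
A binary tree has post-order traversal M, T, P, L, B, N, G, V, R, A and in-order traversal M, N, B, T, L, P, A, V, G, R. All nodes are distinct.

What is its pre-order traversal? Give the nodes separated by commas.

The last element of post-order is the root; it splits in-order into left and right subtrees.
Root A: left subtree has 6 nodes {M, N, B, T, L, P}, right has 3 {V, G, R}.
  Root N: left subtree has 1 node {M}, right has 4 {B, T, L, P}.
    Root B: left subtree has 0 nodes { }, right has 3 {T, L, P}.
      Root L: left subtree has 1 node {T}, right has 1 {P}.
  Root R: left subtree has 2 nodes {V, G}, right has 0 { }.
    Root V: left subtree has 0 nodes { }, right has 1 {G}.

A, N, M, B, L, T, P, R, V, G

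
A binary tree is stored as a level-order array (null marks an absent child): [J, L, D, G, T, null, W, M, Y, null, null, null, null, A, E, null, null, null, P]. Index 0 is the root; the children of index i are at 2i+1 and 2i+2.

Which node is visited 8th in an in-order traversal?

D

In-order visits the left subtree, then the node, then the right subtree.
At J: go left to L.
  At L: go left to G.
    At G: go left to M.
      M is a leaf — visit M.
    Visit G.
    At G: go right to Y.
      At Y: no left child.
      Visit Y.
      At Y: go right to P.
        P is a leaf — visit P.
  Visit L.
  At L: go right to T.
    T is a leaf — visit T.
Visit J.
At J: go right to D.
  At D: no left child.
  Visit D.
  At D: go right to W.
    At W: go left to A.
      A is a leaf — visit A.
    Visit W.
    At W: go right to E.
      E is a leaf — visit E.
Full in-order sequence: M, G, Y, P, L, T, J, D, A, W, E.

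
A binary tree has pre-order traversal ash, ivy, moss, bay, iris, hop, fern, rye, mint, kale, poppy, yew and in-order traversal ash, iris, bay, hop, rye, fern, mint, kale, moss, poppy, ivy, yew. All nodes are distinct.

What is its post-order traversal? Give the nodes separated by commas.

iris, rye, kale, mint, fern, hop, bay, poppy, moss, yew, ivy, ash

The first element of pre-order is the root; it splits in-order into left and right subtrees.
Root ash: left subtree has 0 nodes { }, right has 11 {iris, bay, hop, rye, fern, mint, kale, moss, poppy, ivy, yew}.
  Root ivy: left subtree has 9 nodes {iris, bay, hop, rye, fern, mint, kale, moss, poppy}, right has 1 {yew}.
    Root moss: left subtree has 7 nodes {iris, bay, hop, rye, fern, mint, kale}, right has 1 {poppy}.
      Root bay: left subtree has 1 node {iris}, right has 5 {hop, rye, fern, mint, kale}.
        Root hop: left subtree has 0 nodes { }, right has 4 {rye, fern, mint, kale}.
          Root fern: left subtree has 1 node {rye}, right has 2 {mint, kale}.
            Root mint: left subtree has 0 nodes { }, right has 1 {kale}.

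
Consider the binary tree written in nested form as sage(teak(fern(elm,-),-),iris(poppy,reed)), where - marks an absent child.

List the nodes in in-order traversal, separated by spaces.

In-order visits the left subtree, then the node, then the right subtree.
At sage: go left to teak.
  At teak: go left to fern.
    At fern: go left to elm.
      elm is a leaf — visit elm.
    Visit fern.
    At fern: no right child.
  Visit teak.
  At teak: no right child.
Visit sage.
At sage: go right to iris.
  At iris: go left to poppy.
    poppy is a leaf — visit poppy.
  Visit iris.
  At iris: go right to reed.
    reed is a leaf — visit reed.

elm fern teak sage poppy iris reed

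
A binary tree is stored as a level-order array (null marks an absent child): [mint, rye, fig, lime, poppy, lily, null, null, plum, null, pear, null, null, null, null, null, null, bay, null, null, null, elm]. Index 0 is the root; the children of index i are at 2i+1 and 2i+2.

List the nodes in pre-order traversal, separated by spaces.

mint rye lime plum bay poppy pear elm fig lily

Pre-order visits the node, then its left subtree, then its right subtree.
Visit mint.
At mint: go left to rye.
  Visit rye.
  At rye: go left to lime.
    Visit lime.
    At lime: no left child.
    At lime: go right to plum.
      Visit plum.
      At plum: go left to bay.
        bay is a leaf — visit bay.
      At plum: no right child.
  At rye: go right to poppy.
    Visit poppy.
    At poppy: no left child.
    At poppy: go right to pear.
      Visit pear.
      At pear: go left to elm.
        elm is a leaf — visit elm.
      At pear: no right child.
At mint: go right to fig.
  Visit fig.
  At fig: go left to lily.
    lily is a leaf — visit lily.
  At fig: no right child.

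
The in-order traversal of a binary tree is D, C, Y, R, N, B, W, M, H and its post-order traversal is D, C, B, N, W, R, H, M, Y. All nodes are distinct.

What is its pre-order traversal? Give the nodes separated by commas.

The last element of post-order is the root; it splits in-order into left and right subtrees.
Root Y: left subtree has 2 nodes {D, C}, right has 6 {R, N, B, W, M, H}.
  Root C: left subtree has 1 node {D}, right has 0 { }.
  Root M: left subtree has 4 nodes {R, N, B, W}, right has 1 {H}.
    Root R: left subtree has 0 nodes { }, right has 3 {N, B, W}.
      Root W: left subtree has 2 nodes {N, B}, right has 0 { }.
        Root N: left subtree has 0 nodes { }, right has 1 {B}.

Y, C, D, M, R, W, N, B, H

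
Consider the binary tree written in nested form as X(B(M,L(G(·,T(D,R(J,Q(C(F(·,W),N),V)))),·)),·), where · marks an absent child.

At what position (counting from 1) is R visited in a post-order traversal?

10

Post-order visits the left subtree, then the right subtree, then the node.
At X: go left to B.
  At B: go left to M.
    M is a leaf — visit M.
  At B: go right to L.
    At L: go left to G.
      At G: no left child.
      At G: go right to T.
        At T: go left to D.
          D is a leaf — visit D.
        At T: go right to R.
          At R: go left to J.
            J is a leaf — visit J.
          At R: go right to Q.
            At Q: go left to C.
              At C: go left to F.
                At F: no left child.
                At F: go right to W.
                  W is a leaf — visit W.
                Visit F.
              At C: go right to N.
                N is a leaf — visit N.
              Visit C.
            At Q: go right to V.
              V is a leaf — visit V.
            Visit Q.
          Visit R.
        Visit T.
      Visit G.
    At L: no right child.
    Visit L.
  Visit B.
At X: no right child.
Visit X.
Full post-order sequence: M, D, J, W, F, N, C, V, Q, R, T, G, L, B, X.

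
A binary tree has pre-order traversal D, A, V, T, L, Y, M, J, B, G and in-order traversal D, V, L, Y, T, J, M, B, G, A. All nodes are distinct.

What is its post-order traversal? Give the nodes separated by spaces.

The first element of pre-order is the root; it splits in-order into left and right subtrees.
Root D: left subtree has 0 nodes { }, right has 9 {V, L, Y, T, J, M, B, G, A}.
  Root A: left subtree has 8 nodes {V, L, Y, T, J, M, B, G}, right has 0 { }.
    Root V: left subtree has 0 nodes { }, right has 7 {L, Y, T, J, M, B, G}.
      Root T: left subtree has 2 nodes {L, Y}, right has 4 {J, M, B, G}.
        Root L: left subtree has 0 nodes { }, right has 1 {Y}.
        Root M: left subtree has 1 node {J}, right has 2 {B, G}.
          Root B: left subtree has 0 nodes { }, right has 1 {G}.

Y L J G B M T V A D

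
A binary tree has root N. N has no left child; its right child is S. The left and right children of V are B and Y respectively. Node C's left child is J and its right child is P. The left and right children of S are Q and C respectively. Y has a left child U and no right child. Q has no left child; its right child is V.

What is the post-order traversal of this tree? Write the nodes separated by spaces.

Post-order visits the left subtree, then the right subtree, then the node.
At N: no left child.
At N: go right to S.
  At S: go left to Q.
    At Q: no left child.
    At Q: go right to V.
      At V: go left to B.
        B is a leaf — visit B.
      At V: go right to Y.
        At Y: go left to U.
          U is a leaf — visit U.
        At Y: no right child.
        Visit Y.
      Visit V.
    Visit Q.
  At S: go right to C.
    At C: go left to J.
      J is a leaf — visit J.
    At C: go right to P.
      P is a leaf — visit P.
    Visit C.
  Visit S.
Visit N.

B U Y V Q J P C S N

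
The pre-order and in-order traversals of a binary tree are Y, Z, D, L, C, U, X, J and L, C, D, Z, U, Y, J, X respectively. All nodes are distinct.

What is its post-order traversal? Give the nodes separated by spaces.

The first element of pre-order is the root; it splits in-order into left and right subtrees.
Root Y: left subtree has 5 nodes {L, C, D, Z, U}, right has 2 {J, X}.
  Root Z: left subtree has 3 nodes {L, C, D}, right has 1 {U}.
    Root D: left subtree has 2 nodes {L, C}, right has 0 { }.
      Root L: left subtree has 0 nodes { }, right has 1 {C}.
  Root X: left subtree has 1 node {J}, right has 0 { }.

C L D U Z J X Y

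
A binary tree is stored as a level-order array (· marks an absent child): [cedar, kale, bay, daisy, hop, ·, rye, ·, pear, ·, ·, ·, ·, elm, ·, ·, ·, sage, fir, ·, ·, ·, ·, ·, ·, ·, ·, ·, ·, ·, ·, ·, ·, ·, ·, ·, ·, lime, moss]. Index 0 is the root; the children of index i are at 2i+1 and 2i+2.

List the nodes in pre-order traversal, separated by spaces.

cedar kale daisy pear sage fir lime moss hop bay rye elm

Pre-order visits the node, then its left subtree, then its right subtree.
Visit cedar.
At cedar: go left to kale.
  Visit kale.
  At kale: go left to daisy.
    Visit daisy.
    At daisy: no left child.
    At daisy: go right to pear.
      Visit pear.
      At pear: go left to sage.
        sage is a leaf — visit sage.
      At pear: go right to fir.
        Visit fir.
        At fir: go left to lime.
          lime is a leaf — visit lime.
        At fir: go right to moss.
          moss is a leaf — visit moss.
  At kale: go right to hop.
    hop is a leaf — visit hop.
At cedar: go right to bay.
  Visit bay.
  At bay: no left child.
  At bay: go right to rye.
    Visit rye.
    At rye: go left to elm.
      elm is a leaf — visit elm.
    At rye: no right child.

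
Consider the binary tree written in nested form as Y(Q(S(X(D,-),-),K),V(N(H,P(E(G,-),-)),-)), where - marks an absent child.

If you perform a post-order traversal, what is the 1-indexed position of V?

11

Post-order visits the left subtree, then the right subtree, then the node.
At Y: go left to Q.
  At Q: go left to S.
    At S: go left to X.
      At X: go left to D.
        D is a leaf — visit D.
      At X: no right child.
      Visit X.
    At S: no right child.
    Visit S.
  At Q: go right to K.
    K is a leaf — visit K.
  Visit Q.
At Y: go right to V.
  At V: go left to N.
    At N: go left to H.
      H is a leaf — visit H.
    At N: go right to P.
      At P: go left to E.
        At E: go left to G.
          G is a leaf — visit G.
        At E: no right child.
        Visit E.
      At P: no right child.
      Visit P.
    Visit N.
  At V: no right child.
  Visit V.
Visit Y.
Full post-order sequence: D, X, S, K, Q, H, G, E, P, N, V, Y.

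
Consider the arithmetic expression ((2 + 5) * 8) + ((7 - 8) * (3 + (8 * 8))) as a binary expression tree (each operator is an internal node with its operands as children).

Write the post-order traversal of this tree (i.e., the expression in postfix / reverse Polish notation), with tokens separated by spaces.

2 5 + 8 * 7 8 - 3 8 8 * + * +

Post-order on an expression tree gives postfix notation: for each operator, emit left operand, right operand, then the operator.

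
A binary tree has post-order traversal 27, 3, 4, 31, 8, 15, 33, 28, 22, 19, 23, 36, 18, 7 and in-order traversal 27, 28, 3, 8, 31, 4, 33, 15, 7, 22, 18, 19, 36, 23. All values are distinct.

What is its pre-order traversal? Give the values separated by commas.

7, 28, 27, 33, 8, 3, 31, 4, 15, 18, 22, 36, 19, 23

The last element of post-order is the root; it splits in-order into left and right subtrees.
Root 7: left subtree has 8 nodes {27, 28, 3, 8, 31, 4, 33, 15}, right has 5 {22, 18, 19, 36, 23}.
  Root 28: left subtree has 1 node {27}, right has 6 {3, 8, 31, 4, 33, 15}.
    Root 33: left subtree has 4 nodes {3, 8, 31, 4}, right has 1 {15}.
      Root 8: left subtree has 1 node {3}, right has 2 {31, 4}.
        Root 31: left subtree has 0 nodes { }, right has 1 {4}.
  Root 18: left subtree has 1 node {22}, right has 3 {19, 36, 23}.
    Root 36: left subtree has 1 node {19}, right has 1 {23}.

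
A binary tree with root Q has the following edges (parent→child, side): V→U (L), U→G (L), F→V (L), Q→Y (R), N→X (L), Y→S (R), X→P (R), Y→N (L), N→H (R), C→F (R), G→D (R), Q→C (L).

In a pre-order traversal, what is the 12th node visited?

H

Pre-order visits the node, then its left subtree, then its right subtree.
Visit Q.
At Q: go left to C.
  Visit C.
  At C: no left child.
  At C: go right to F.
    Visit F.
    At F: go left to V.
      Visit V.
      At V: go left to U.
        Visit U.
        At U: go left to G.
          Visit G.
          At G: no left child.
          At G: go right to D.
            D is a leaf — visit D.
        At U: no right child.
      At V: no right child.
    At F: no right child.
At Q: go right to Y.
  Visit Y.
  At Y: go left to N.
    Visit N.
    At N: go left to X.
      Visit X.
      At X: no left child.
      At X: go right to P.
        P is a leaf — visit P.
    At N: go right to H.
      H is a leaf — visit H.
  At Y: go right to S.
    S is a leaf — visit S.
Full pre-order sequence: Q, C, F, V, U, G, D, Y, N, X, P, H, S.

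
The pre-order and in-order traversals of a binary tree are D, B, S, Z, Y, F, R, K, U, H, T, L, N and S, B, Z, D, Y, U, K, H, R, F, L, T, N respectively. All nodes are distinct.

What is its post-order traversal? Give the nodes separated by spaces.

The first element of pre-order is the root; it splits in-order into left and right subtrees.
Root D: left subtree has 3 nodes {S, B, Z}, right has 9 {Y, U, K, H, R, F, L, T, N}.
  Root B: left subtree has 1 node {S}, right has 1 {Z}.
  Root Y: left subtree has 0 nodes { }, right has 8 {U, K, H, R, F, L, T, N}.
    Root F: left subtree has 4 nodes {U, K, H, R}, right has 3 {L, T, N}.
      Root R: left subtree has 3 nodes {U, K, H}, right has 0 { }.
        Root K: left subtree has 1 node {U}, right has 1 {H}.
      Root T: left subtree has 1 node {L}, right has 1 {N}.

S Z B U H K R L N T F Y D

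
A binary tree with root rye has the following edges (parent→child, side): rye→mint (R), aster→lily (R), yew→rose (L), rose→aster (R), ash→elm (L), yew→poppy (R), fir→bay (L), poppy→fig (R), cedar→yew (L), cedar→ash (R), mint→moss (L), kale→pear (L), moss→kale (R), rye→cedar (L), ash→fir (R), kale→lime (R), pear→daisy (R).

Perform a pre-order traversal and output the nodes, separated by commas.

Pre-order visits the node, then its left subtree, then its right subtree.
Visit rye.
At rye: go left to cedar.
  Visit cedar.
  At cedar: go left to yew.
    Visit yew.
    At yew: go left to rose.
      Visit rose.
      At rose: no left child.
      At rose: go right to aster.
        Visit aster.
        At aster: no left child.
        At aster: go right to lily.
          lily is a leaf — visit lily.
    At yew: go right to poppy.
      Visit poppy.
      At poppy: no left child.
      At poppy: go right to fig.
        fig is a leaf — visit fig.
  At cedar: go right to ash.
    Visit ash.
    At ash: go left to elm.
      elm is a leaf — visit elm.
    At ash: go right to fir.
      Visit fir.
      At fir: go left to bay.
        bay is a leaf — visit bay.
      At fir: no right child.
At rye: go right to mint.
  Visit mint.
  At mint: go left to moss.
    Visit moss.
    At moss: no left child.
    At moss: go right to kale.
      Visit kale.
      At kale: go left to pear.
        Visit pear.
        At pear: no left child.
        At pear: go right to daisy.
          daisy is a leaf — visit daisy.
      At kale: go right to lime.
        lime is a leaf — visit lime.
  At mint: no right child.

rye, cedar, yew, rose, aster, lily, poppy, fig, ash, elm, fir, bay, mint, moss, kale, pear, daisy, lime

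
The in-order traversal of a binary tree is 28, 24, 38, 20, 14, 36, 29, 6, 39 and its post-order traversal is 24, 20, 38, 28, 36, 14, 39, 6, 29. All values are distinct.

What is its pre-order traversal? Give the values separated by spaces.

29 14 28 38 24 20 36 6 39

The last element of post-order is the root; it splits in-order into left and right subtrees.
Root 29: left subtree has 6 nodes {28, 24, 38, 20, 14, 36}, right has 2 {6, 39}.
  Root 14: left subtree has 4 nodes {28, 24, 38, 20}, right has 1 {36}.
    Root 28: left subtree has 0 nodes { }, right has 3 {24, 38, 20}.
      Root 38: left subtree has 1 node {24}, right has 1 {20}.
  Root 6: left subtree has 0 nodes { }, right has 1 {39}.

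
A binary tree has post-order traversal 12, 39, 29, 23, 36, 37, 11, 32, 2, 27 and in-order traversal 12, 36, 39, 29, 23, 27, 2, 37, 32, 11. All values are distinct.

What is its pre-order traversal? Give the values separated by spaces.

The last element of post-order is the root; it splits in-order into left and right subtrees.
Root 27: left subtree has 5 nodes {12, 36, 39, 29, 23}, right has 4 {2, 37, 32, 11}.
  Root 36: left subtree has 1 node {12}, right has 3 {39, 29, 23}.
    Root 23: left subtree has 2 nodes {39, 29}, right has 0 { }.
      Root 29: left subtree has 1 node {39}, right has 0 { }.
  Root 2: left subtree has 0 nodes { }, right has 3 {37, 32, 11}.
    Root 32: left subtree has 1 node {37}, right has 1 {11}.

27 36 12 23 29 39 2 32 37 11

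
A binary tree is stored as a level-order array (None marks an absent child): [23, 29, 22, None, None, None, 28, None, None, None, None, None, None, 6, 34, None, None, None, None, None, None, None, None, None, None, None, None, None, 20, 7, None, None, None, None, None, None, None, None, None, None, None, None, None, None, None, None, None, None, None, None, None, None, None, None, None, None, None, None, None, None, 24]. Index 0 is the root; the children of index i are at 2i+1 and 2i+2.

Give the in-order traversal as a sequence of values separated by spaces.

29 23 22 6 20 28 7 24 34

In-order visits the left subtree, then the node, then the right subtree.
At 23: go left to 29.
  29 is a leaf — visit 29.
Visit 23.
At 23: go right to 22.
  At 22: no left child.
  Visit 22.
  At 22: go right to 28.
    At 28: go left to 6.
      At 6: no left child.
      Visit 6.
      At 6: go right to 20.
        20 is a leaf — visit 20.
    Visit 28.
    At 28: go right to 34.
      At 34: go left to 7.
        At 7: no left child.
        Visit 7.
        At 7: go right to 24.
          24 is a leaf — visit 24.
      Visit 34.
      At 34: no right child.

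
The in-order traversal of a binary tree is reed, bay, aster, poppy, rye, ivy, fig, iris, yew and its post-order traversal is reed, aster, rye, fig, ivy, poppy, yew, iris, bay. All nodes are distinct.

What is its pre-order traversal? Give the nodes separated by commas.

bay, reed, iris, poppy, aster, ivy, rye, fig, yew

The last element of post-order is the root; it splits in-order into left and right subtrees.
Root bay: left subtree has 1 node {reed}, right has 7 {aster, poppy, rye, ivy, fig, iris, yew}.
  Root iris: left subtree has 5 nodes {aster, poppy, rye, ivy, fig}, right has 1 {yew}.
    Root poppy: left subtree has 1 node {aster}, right has 3 {rye, ivy, fig}.
      Root ivy: left subtree has 1 node {rye}, right has 1 {fig}.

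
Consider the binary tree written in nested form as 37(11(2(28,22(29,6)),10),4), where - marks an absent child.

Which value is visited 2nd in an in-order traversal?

2

In-order visits the left subtree, then the node, then the right subtree.
At 37: go left to 11.
  At 11: go left to 2.
    At 2: go left to 28.
      28 is a leaf — visit 28.
    Visit 2.
    At 2: go right to 22.
      At 22: go left to 29.
        29 is a leaf — visit 29.
      Visit 22.
      At 22: go right to 6.
        6 is a leaf — visit 6.
  Visit 11.
  At 11: go right to 10.
    10 is a leaf — visit 10.
Visit 37.
At 37: go right to 4.
  4 is a leaf — visit 4.
Full in-order sequence: 28, 2, 29, 22, 6, 11, 10, 37, 4.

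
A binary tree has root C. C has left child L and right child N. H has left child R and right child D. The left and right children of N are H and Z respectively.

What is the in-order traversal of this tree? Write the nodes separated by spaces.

L C R H D N Z

In-order visits the left subtree, then the node, then the right subtree.
At C: go left to L.
  L is a leaf — visit L.
Visit C.
At C: go right to N.
  At N: go left to H.
    At H: go left to R.
      R is a leaf — visit R.
    Visit H.
    At H: go right to D.
      D is a leaf — visit D.
  Visit N.
  At N: go right to Z.
    Z is a leaf — visit Z.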